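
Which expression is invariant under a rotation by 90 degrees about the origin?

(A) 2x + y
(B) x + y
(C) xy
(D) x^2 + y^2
D

A rotation by 90 degrees sends (x, y) to (-y, x).
Substitute the transformed coordinates into each option and compare with the original:
(A) 2x + y  ->  2(-y) + (x) = x - 2y   [differs from 2x + y: not invariant]
(B) x + y  ->  (-y) + (x) = x - y   [differs from x + y: not invariant]
(C) xy  ->  (-y)(x) = -xy   [differs from xy: not invariant]
(D) x^2 + y^2  ->  (-y)^2 + (x)^2 = x^2 + y^2   [equals x^2 + y^2: invariant]

Only option (D), x^2 + y^2, is unchanged by the transformation.
Geometrically, x^2 + y^2 is the squared distance from the origin, which every rotation about the origin preserves.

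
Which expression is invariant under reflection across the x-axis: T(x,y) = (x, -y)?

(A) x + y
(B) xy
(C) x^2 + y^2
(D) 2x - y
C

The map is reflection across the x-axis: T(x,y) = (x, -y).
Substitute the transformed coordinates into each option and compare with the original:
(A) x + y  ->  (x) + (-y) = x - y   [differs from x + y: not invariant]
(B) xy  ->  (x)(-y) = -xy   [differs from xy: not invariant]
(C) x^2 + y^2  ->  (x)^2 + (-y)^2 = x^2 + y^2   [equals x^2 + y^2: invariant]
(D) 2x - y  ->  2(x) - (-y) = 2x + y   [differs from 2x - y: not invariant]

Only option (C), x^2 + y^2, is unchanged by the transformation.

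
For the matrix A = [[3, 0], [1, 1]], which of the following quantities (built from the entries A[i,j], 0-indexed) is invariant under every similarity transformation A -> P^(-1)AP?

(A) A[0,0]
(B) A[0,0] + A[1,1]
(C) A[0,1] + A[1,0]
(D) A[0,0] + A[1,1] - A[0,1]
B

A[0,0] + A[1,1] is the trace of A. By the cyclic property of the trace, tr(P^(-1)AP) = tr(APP^(-1)) = tr(A), so it is the same for every matrix similar to A.

The other combinations are not similarity invariants. For example, take P = [[1, 1], [1, 2]] (det P = 1), so P^(-1) = [[2, -1], [-1, 1]] and
B = P^(-1)AP = [[4, 3], [-1, 0]].
Evaluating each option on A and on B:
(A) A[0,0]: 3 for A, 4 for B -> changes
(B) A[0,0] + A[1,1]: 4 for A, 4 for B -> unchanged
(C) A[0,1] + A[1,0]: 1 for A, 2 for B -> changes
(D) A[0,0] + A[1,1] - A[0,1]: 4 for A, 1 for B -> changes

Only (B) A[0,0] + A[1,1] = 4 survives (and it does so for every P, not just this one), so it is the invariant.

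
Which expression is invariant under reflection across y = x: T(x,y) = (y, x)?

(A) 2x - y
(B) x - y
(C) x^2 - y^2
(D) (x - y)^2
D

The map is reflection across y = x: T(x,y) = (y, x).
Substitute the transformed coordinates into each option and compare with the original:
(A) 2x - y  ->  2(y) - (x) = -x + 2y   [differs from 2x - y: not invariant]
(B) x - y  ->  (y) - (x) = -x + y   [differs from x - y: not invariant]
(C) x^2 - y^2  ->  (y)^2 - (x)^2 = -x^2 + y^2   [differs from x^2 - y^2: not invariant]
(D) (x - y)^2  ->  ((y) - (x))^2 = x^2 - 2xy + y^2   [equals (x - y)^2: invariant]

Only option (D), (x - y)^2, is unchanged by the transformation.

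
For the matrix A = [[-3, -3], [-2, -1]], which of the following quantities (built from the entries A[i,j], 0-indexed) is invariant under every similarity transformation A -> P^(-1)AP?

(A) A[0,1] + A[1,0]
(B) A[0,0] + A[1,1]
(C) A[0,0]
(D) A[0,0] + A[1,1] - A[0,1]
B

A[0,0] + A[1,1] is the trace of A. By the cyclic property of the trace, tr(P^(-1)AP) = tr(APP^(-1)) = tr(A), so it is the same for every matrix similar to A.

The other combinations are not similarity invariants. For example, take P = [[1, 2], [0, 1]] (det P = 1), so P^(-1) = [[1, -2], [0, 1]] and
B = P^(-1)AP = [[1, 1], [-2, -5]].
Evaluating each option on A and on B:
(A) A[0,1] + A[1,0]: -5 for A, -1 for B -> changes
(B) A[0,0] + A[1,1]: -4 for A, -4 for B -> unchanged
(C) A[0,0]: -3 for A, 1 for B -> changes
(D) A[0,0] + A[1,1] - A[0,1]: -1 for A, -5 for B -> changes

Only (B) A[0,0] + A[1,1] = -4 survives (and it does so for every P, not just this one), so it is the invariant.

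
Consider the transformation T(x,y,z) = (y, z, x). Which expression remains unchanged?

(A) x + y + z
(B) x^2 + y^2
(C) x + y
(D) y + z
A

Apply T(x,y,z) = (y, z, x) to each option, i.e. replace (x, y, z) by the transformed coordinates.
Substitute the transformed coordinates into each option and compare with the original:
(A) x + y + z  ->  (y) + (z) + (x) = x + y + z   [equals x + y + z: invariant]
(B) x^2 + y^2  ->  (y)^2 + (z)^2 = y^2 + z^2   [differs from x^2 + y^2: not invariant]
(C) x + y  ->  (y) + (z) = y + z   [differs from x + y: not invariant]
(D) y + z  ->  (z) + (x) = x + z   [differs from y + z: not invariant]

Only option (A), x + y + z, is unchanged by the transformation.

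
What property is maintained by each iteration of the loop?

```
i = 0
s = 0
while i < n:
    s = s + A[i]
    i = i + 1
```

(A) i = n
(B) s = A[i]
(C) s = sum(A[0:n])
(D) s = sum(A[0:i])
D

A loop invariant must hold before the first iteration and be re-established by every execution of the body.

(D) s = sum(A[0:i]): Initially i = 0 and s = 0 = sum of the empty slice A[0:0]. If s = sum(A[0:i]) holds at the top of an iteration, the body sets s to sum(A[0:i]) + A[i] = sum(A[0:i+1]) and then i to i+1, so s = sum(A[0:i]) holds again. At exit i = n, giving s = sum(A[0:n]).

The other options fail:
(A) i = n: false initially (i = 0); it is the exit condition, not an invariant.
(B) s = A[i]: after the first iteration s = A[0] but i = 1, so s = A[i] compares s with the wrong element (and fails in general).
(C) s = sum(A[0:n]): false before the loop (s = 0, not the full sum) -- it only becomes true at exit.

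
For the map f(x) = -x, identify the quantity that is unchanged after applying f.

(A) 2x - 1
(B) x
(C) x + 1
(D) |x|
D

For f(x) = -x:
Applying f replaces x by -x. Since |-x| = |x|, the absolute value is unchanged by f, whereas x -> -x, 2x - 1 -> -2x - 1 and x + 1 -> -x + 1 all change.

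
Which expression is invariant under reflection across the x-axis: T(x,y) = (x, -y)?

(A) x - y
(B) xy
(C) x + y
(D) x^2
D

The map is reflection across the x-axis: T(x,y) = (x, -y).
Substitute the transformed coordinates into each option and compare with the original:
(A) x - y  ->  (x) - (-y) = x + y   [differs from x - y: not invariant]
(B) xy  ->  (x)(-y) = -xy   [differs from xy: not invariant]
(C) x + y  ->  (x) + (-y) = x - y   [differs from x + y: not invariant]
(D) x^2  ->  (x)^2 = x^2   [equals x^2: invariant]

Only option (D), x^2, is unchanged by the transformation.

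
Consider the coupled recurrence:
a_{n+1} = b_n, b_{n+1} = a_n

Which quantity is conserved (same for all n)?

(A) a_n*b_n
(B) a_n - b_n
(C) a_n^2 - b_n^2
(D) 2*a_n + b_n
A

Replace a_n by a_{n+1} = b_n and b_n by b_{n+1} = a_n in each option and simplify:
(A) a_n*b_n  ->  (b_n)*(a_n) = a_n*b_n   [conserved]
(B) a_n - b_n  ->  (b_n) - (a_n) = -a_n + b_n   [not conserved]
(C) a_n^2 - b_n^2  ->  (b_n)^2 - (a_n)^2 = -a_n^2 + b_n^2   [not conserved]
(D) 2*a_n + b_n  ->  2*(b_n) + (a_n) = a_n + 2*b_n   [not conserved]

Only (A) a_n*b_n returns to itself after one step, so it is the conserved quantity.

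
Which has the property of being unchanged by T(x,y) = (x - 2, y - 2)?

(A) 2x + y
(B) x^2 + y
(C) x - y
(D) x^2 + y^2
C

An expression E(x,y) is invariant under T if E(T(x,y)) = E(x,y). Here T(x,y) = (x - 2, y - 2).
Substitute the transformed coordinates into each option and compare with the original:
(A) 2x + y  ->  2(x - 2) + (y - 2) = 2x + y - 6   [differs from 2x + y: not invariant]
(B) x^2 + y  ->  (x - 2)^2 + (y - 2) = x^2 - 4x + y + 2   [differs from x^2 + y: not invariant]
(C) x - y  ->  (x - 2) - (y - 2) = x - y   [equals x - y: invariant]
(D) x^2 + y^2  ->  (x - 2)^2 + (y - 2)^2 = x^2 - 4x + y^2 - 4y + 8   [differs from x^2 + y^2: not invariant]

Only option (C), x - y, is unchanged by the transformation.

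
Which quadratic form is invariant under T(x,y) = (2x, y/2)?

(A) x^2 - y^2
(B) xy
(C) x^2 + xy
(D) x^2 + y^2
B

T multiplies x by 2 and divides y by 2.
Substitute the transformed coordinates into each option and compare with the original:
(A) x^2 - y^2  ->  (2x)^2 - (y/2)^2 = 4x^2 - y^2/4   [differs from x^2 - y^2: not invariant]
(B) xy  ->  (2x)(y/2) = xy   [equals xy: invariant]
(C) x^2 + xy  ->  (2x)^2 + (2x)(y/2) = 4x^2 + xy   [differs from x^2 + xy: not invariant]
(D) x^2 + y^2  ->  (2x)^2 + (y/2)^2 = 4x^2 + y^2/4   [differs from x^2 + y^2: not invariant]

Only option (B), xy, is unchanged by the transformation.
The factors 2 and 1/2 cancel only in the pure product xy.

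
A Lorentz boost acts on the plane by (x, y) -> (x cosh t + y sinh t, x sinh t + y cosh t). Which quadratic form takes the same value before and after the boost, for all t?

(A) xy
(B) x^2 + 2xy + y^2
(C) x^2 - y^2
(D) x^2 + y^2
C

Write x' = x cosh t + y sinh t, y' = x sinh t + y cosh t and substitute into each option:
(A) xy: (x cosh t + y sinh t)(x sinh t + y cosh t) = xy(cosh^2 t + sinh^2 t) + (x^2 + y^2) sinh t cosh t = xy cosh 2t + (x^2 + y^2)(sinh 2t)/2   [not invariant for t != 0]
(B) x^2 + 2xy + y^2: (x' + y')^2 with x' + y' = (x + y)(cosh t + sinh t) = (x + y)e^t, so it becomes (x + y)^2 e^(2t)   [not invariant for t != 0]
(C) x^2 - y^2: (x cosh t + y sinh t)^2 - (x sinh t + y cosh t)^2 = x^2(cosh^2 t - sinh^2 t) + 2xy(cosh t sinh t - sinh t cosh t) + y^2(sinh^2 t - cosh^2 t) = x^2 - y^2   [invariant, using cosh^2 t - sinh^2 t = 1]
(D) x^2 + y^2: (x cosh t + y sinh t)^2 + (x sinh t + y cosh t)^2 = (x^2 + y^2)(cosh^2 t + sinh^2 t) + 4xy sinh t cosh t = (x^2 + y^2) cosh 2t + 2xy sinh 2t   [not invariant for t != 0]

Only (C) x^2 - y^2 is unchanged; it is the Minkowski form preserved by Lorentz boosts, just as x^2 + y^2 is preserved by ordinary rotations.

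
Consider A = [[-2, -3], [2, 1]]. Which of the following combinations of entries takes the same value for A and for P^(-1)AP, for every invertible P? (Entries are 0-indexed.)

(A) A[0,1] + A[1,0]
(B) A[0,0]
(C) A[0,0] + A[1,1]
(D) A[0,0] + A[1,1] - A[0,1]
C

A[0,0] + A[1,1] is the trace of A. By the cyclic property of the trace, tr(P^(-1)AP) = tr(APP^(-1)) = tr(A), so it is the same for every matrix similar to A.

The other combinations are not similarity invariants. For example, take P = [[2, 1], [1, 1]] (det P = 1), so P^(-1) = [[1, -1], [-1, 2]] and
B = P^(-1)AP = [[-12, -8], [17, 11]].
Evaluating each option on A and on B:
(A) A[0,1] + A[1,0]: -1 for A, 9 for B -> changes
(B) A[0,0]: -2 for A, -12 for B -> changes
(C) A[0,0] + A[1,1]: -1 for A, -1 for B -> unchanged
(D) A[0,0] + A[1,1] - A[0,1]: 2 for A, 7 for B -> changes

Only (C) A[0,0] + A[1,1] = -1 survives (and it does so for every P, not just this one), so it is the invariant.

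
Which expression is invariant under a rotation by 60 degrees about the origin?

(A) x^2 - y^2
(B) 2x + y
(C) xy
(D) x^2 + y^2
D

A rotation by 60 degrees sends (x, y) to (x/2 - sqrt(3)y/2, sqrt(3)x/2 + y/2).
Substitute the transformed coordinates into each option and compare with the original:
(A) x^2 - y^2  ->  (x/2 - sqrt(3)y/2)^2 - (sqrt(3)x/2 + y/2)^2 = -x^2/2 - sqrt(3)xy + y^2/2   [differs from x^2 - y^2: not invariant]
(B) 2x + y  ->  2(x/2 - sqrt(3)y/2) + (sqrt(3)x/2 + y/2) = sqrt(3)x/2 + x - sqrt(3)y + y/2   [differs from 2x + y: not invariant]
(C) xy  ->  (x/2 - sqrt(3)y/2)(sqrt(3)x/2 + y/2) = sqrt(3)x^2/4 - xy/2 - sqrt(3)y^2/4   [differs from xy: not invariant]
(D) x^2 + y^2  ->  (x/2 - sqrt(3)y/2)^2 + (sqrt(3)x/2 + y/2)^2 = x^2 + y^2   [equals x^2 + y^2: invariant]

Only option (D), x^2 + y^2, is unchanged by the transformation.
Geometrically, x^2 + y^2 is the squared distance from the origin, which every rotation about the origin preserves.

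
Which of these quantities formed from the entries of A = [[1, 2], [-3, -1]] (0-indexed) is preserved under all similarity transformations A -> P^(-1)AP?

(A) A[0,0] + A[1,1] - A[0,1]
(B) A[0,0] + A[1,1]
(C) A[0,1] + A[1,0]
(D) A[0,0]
B

A[0,0] + A[1,1] is the trace of A. By the cyclic property of the trace, tr(P^(-1)AP) = tr(APP^(-1)) = tr(A), so it is the same for every matrix similar to A.

The other combinations are not similarity invariants. For example, take P = [[1, -1], [0, 1]] (det P = 1), so P^(-1) = [[1, 1], [0, 1]] and
B = P^(-1)AP = [[-2, 3], [-3, 2]].
Evaluating each option on A and on B:
(A) A[0,0] + A[1,1] - A[0,1]: -2 for A, -3 for B -> changes
(B) A[0,0] + A[1,1]: 0 for A, 0 for B -> unchanged
(C) A[0,1] + A[1,0]: -1 for A, 0 for B -> changes
(D) A[0,0]: 1 for A, -2 for B -> changes

Only (B) A[0,0] + A[1,1] = 0 survives (and it does so for every P, not just this one), so it is the invariant.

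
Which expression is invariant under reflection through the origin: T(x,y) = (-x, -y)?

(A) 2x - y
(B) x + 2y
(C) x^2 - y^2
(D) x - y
C

The map is reflection through the origin: T(x,y) = (-x, -y).
Substitute the transformed coordinates into each option and compare with the original:
(A) 2x - y  ->  2(-x) - (-y) = -2x + y   [differs from 2x - y: not invariant]
(B) x + 2y  ->  (-x) + 2(-y) = -x - 2y   [differs from x + 2y: not invariant]
(C) x^2 - y^2  ->  (-x)^2 - (-y)^2 = x^2 - y^2   [equals x^2 - y^2: invariant]
(D) x - y  ->  (-x) - (-y) = -x + y   [differs from x - y: not invariant]

Only option (C), x^2 - y^2, is unchanged by the transformation.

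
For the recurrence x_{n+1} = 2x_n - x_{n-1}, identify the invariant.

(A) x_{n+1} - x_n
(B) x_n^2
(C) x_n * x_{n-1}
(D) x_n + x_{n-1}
A

For the recurrence x_{n+1} = 2x_n - x_{n-1}:

If x_{n+1} = 2x_n - x_{n-1}, then:
x_{n+1} - x_n = x_n - x_{n-1}
The first difference is constant throughout the sequence.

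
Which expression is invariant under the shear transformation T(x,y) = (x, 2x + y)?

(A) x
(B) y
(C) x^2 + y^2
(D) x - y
A

Under the shear T(x,y) = (x, 2x + y):
Substitute the transformed coordinates into each option and compare with the original:
(A) x  ->  (x) = x   [equals x: invariant]
(B) y  ->  (2x + y) = 2x + y   [differs from y: not invariant]
(C) x^2 + y^2  ->  (x)^2 + (2x + y)^2 = 5x^2 + 4xy + y^2   [differs from x^2 + y^2: not invariant]
(D) x - y  ->  (x) - (2x + y) = -x - y   [differs from x - y: not invariant]

Only option (A), x, is unchanged by the transformation.
A vertical shear moves points parallel to the y-axis, so the x-coordinate (and any function of x alone) is unchanged.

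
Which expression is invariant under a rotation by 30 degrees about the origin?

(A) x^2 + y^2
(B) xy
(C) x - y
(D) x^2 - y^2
A

A rotation by 30 degrees sends (x, y) to (sqrt(3)x/2 - y/2, x/2 + sqrt(3)y/2).
Substitute the transformed coordinates into each option and compare with the original:
(A) x^2 + y^2  ->  (sqrt(3)x/2 - y/2)^2 + (x/2 + sqrt(3)y/2)^2 = x^2 + y^2   [equals x^2 + y^2: invariant]
(B) xy  ->  (sqrt(3)x/2 - y/2)(x/2 + sqrt(3)y/2) = sqrt(3)x^2/4 + xy/2 - sqrt(3)y^2/4   [differs from xy: not invariant]
(C) x - y  ->  (sqrt(3)x/2 - y/2) - (x/2 + sqrt(3)y/2) = -x/2 + sqrt(3)x/2 - sqrt(3)y/2 - y/2   [differs from x - y: not invariant]
(D) x^2 - y^2  ->  (sqrt(3)x/2 - y/2)^2 - (x/2 + sqrt(3)y/2)^2 = x^2/2 - sqrt(3)xy - y^2/2   [differs from x^2 - y^2: not invariant]

Only option (A), x^2 + y^2, is unchanged by the transformation.
Geometrically, x^2 + y^2 is the squared distance from the origin, which every rotation about the origin preserves.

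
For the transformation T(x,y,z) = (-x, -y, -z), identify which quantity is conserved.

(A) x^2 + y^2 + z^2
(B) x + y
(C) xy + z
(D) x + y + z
A

Apply T(x,y,z) = (-x, -y, -z) to each option, i.e. replace (x, y, z) by the transformed coordinates.
Substitute the transformed coordinates into each option and compare with the original:
(A) x^2 + y^2 + z^2  ->  (-x)^2 + (-y)^2 + (-z)^2 = x^2 + y^2 + z^2   [equals x^2 + y^2 + z^2: invariant]
(B) x + y  ->  (-x) + (-y) = -x - y   [differs from x + y: not invariant]
(C) xy + z  ->  (-x)(-y) + (-z) = xy - z   [differs from xy + z: not invariant]
(D) x + y + z  ->  (-x) + (-y) + (-z) = -x - y - z   [differs from x + y + z: not invariant]

Only option (A), x^2 + y^2 + z^2, is unchanged by the transformation.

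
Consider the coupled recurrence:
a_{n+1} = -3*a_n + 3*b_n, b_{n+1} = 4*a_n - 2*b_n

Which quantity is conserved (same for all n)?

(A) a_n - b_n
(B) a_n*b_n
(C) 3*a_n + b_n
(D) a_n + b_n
D

Replace a_n by a_{n+1} = -3*a_n + 3*b_n and b_n by b_{n+1} = 4*a_n - 2*b_n in each option and simplify:
(A) a_n - b_n  ->  (-3*a_n + 3*b_n) - (4*a_n - 2*b_n) = -7*a_n + 5*b_n   [not conserved]
(B) a_n*b_n  ->  (-3*a_n + 3*b_n)*(4*a_n - 2*b_n) = -12*a_n^2 + 18*a_n*b_n - 6*b_n^2   [not conserved]
(C) 3*a_n + b_n  ->  3*(-3*a_n + 3*b_n) + (4*a_n - 2*b_n) = -5*a_n + 7*b_n   [not conserved]
(D) a_n + b_n  ->  (-3*a_n + 3*b_n) + (4*a_n - 2*b_n) = a_n + b_n   [conserved]

Only (D) a_n + b_n returns to itself after one step, so it is the conserved quantity.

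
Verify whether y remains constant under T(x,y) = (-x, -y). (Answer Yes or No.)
No

Substitute T(x,y) = (-x, -y) into the expression and compare with the original.

Original: y
After applying T: (-y) = -y

This differs from the original y (difference: -2y), so the expression is NOT invariant.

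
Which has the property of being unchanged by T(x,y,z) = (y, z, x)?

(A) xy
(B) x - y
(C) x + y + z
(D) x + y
C

Apply T(x,y,z) = (y, z, x) to each option, i.e. replace (x, y, z) by the transformed coordinates.
Substitute the transformed coordinates into each option and compare with the original:
(A) xy  ->  (y)(z) = yz   [differs from xy: not invariant]
(B) x - y  ->  (y) - (z) = y - z   [differs from x - y: not invariant]
(C) x + y + z  ->  (y) + (z) + (x) = x + y + z   [equals x + y + z: invariant]
(D) x + y  ->  (y) + (z) = y + z   [differs from x + y: not invariant]

Only option (C), x + y + z, is unchanged by the transformation.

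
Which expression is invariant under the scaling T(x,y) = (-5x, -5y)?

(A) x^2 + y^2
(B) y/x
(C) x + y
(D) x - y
B

Under the uniform scaling T(x,y) = (-5x, -5y):
Substitute the transformed coordinates into each option and compare with the original:
(A) x^2 + y^2  ->  (-5x)^2 + (-5y)^2 = 25x^2 + 25y^2   [differs from x^2 + y^2: not invariant]
(B) y/x  ->  (-5y)/(-5x) = y/x   [equals y/x: invariant]
(C) x + y  ->  (-5x) + (-5y) = -5x - 5y   [differs from x + y: not invariant]
(D) x - y  ->  (-5x) - (-5y) = -5x + 5y   [differs from x - y: not invariant]

Only option (B), y/x, is unchanged by the transformation.
The common factor -5 cancels in a ratio of coordinates, while sums, products and sums of squares pick up factors of -5 or 25.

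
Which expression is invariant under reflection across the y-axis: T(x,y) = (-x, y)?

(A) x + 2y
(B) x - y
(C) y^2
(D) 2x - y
C

The map is reflection across the y-axis: T(x,y) = (-x, y).
Substitute the transformed coordinates into each option and compare with the original:
(A) x + 2y  ->  (-x) + 2(y) = -x + 2y   [differs from x + 2y: not invariant]
(B) x - y  ->  (-x) - (y) = -x - y   [differs from x - y: not invariant]
(C) y^2  ->  (y)^2 = y^2   [equals y^2: invariant]
(D) 2x - y  ->  2(-x) - (y) = -2x - y   [differs from 2x - y: not invariant]

Only option (C), y^2, is unchanged by the transformation.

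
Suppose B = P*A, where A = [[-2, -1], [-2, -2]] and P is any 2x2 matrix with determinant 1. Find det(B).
2

By the multiplicative property of determinants, det(B) = det(P*A) = det(P) * det(A) = det(A),
so the determinant is invariant under multiplication by any determinant-1 matrix; we just need det(A).

det(A) = (-2)(-2) - (-1)(-2) = 4 - 2 = 2

Therefore det(B) = 1 * 2 = 2.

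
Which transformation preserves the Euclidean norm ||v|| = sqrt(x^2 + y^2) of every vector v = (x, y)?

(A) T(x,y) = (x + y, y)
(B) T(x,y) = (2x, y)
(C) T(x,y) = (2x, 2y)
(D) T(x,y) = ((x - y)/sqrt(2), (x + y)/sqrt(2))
D

A transformation preserves a norm if ||T(v)|| = ||v|| for every v; a single vector where the norm changes rules an option out.

(A) T(x,y) = (x + y, y): v = (0, 1) has norm sqrt((0)^2 + (1)^2) = 1, but T(v) = (1, 1) has norm sqrt(2) -- not preserved.
(B) T(x,y) = (2x, y): v = (1, 0) has norm sqrt((1)^2 + (0)^2) = 1, but T(v) = (2, 0) has norm 2 -- not preserved.
(C) T(x,y) = (2x, 2y): v = (1, 0) has norm sqrt((1)^2 + (0)^2) = 1, but T(v) = (2, 0) has norm 2 -- not preserved.
(D) T(x,y) = ((x - y)/sqrt(2), (x + y)/sqrt(2)): preserves the norm -- it is an orthogonal map (a rotation/reflection), and (sqrt(2)(x - y)/2)^2 + (sqrt(2)(x + y)/2)^2 simplifies to x^2 + y^2.

Therefore the answer is (D).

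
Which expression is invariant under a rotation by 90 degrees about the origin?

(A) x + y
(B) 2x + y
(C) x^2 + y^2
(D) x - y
C

A rotation by 90 degrees sends (x, y) to (-y, x).
Substitute the transformed coordinates into each option and compare with the original:
(A) x + y  ->  (-y) + (x) = x - y   [differs from x + y: not invariant]
(B) 2x + y  ->  2(-y) + (x) = x - 2y   [differs from 2x + y: not invariant]
(C) x^2 + y^2  ->  (-y)^2 + (x)^2 = x^2 + y^2   [equals x^2 + y^2: invariant]
(D) x - y  ->  (-y) - (x) = -x - y   [differs from x - y: not invariant]

Only option (C), x^2 + y^2, is unchanged by the transformation.
Geometrically, x^2 + y^2 is the squared distance from the origin, which every rotation about the origin preserves.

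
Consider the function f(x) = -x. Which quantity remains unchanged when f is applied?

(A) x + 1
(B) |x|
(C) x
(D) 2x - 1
B

For f(x) = -x:
Applying f replaces x by -x. Since |-x| = |x|, the absolute value is unchanged by f, whereas x -> -x, 2x - 1 -> -2x - 1 and x + 1 -> -x + 1 all change.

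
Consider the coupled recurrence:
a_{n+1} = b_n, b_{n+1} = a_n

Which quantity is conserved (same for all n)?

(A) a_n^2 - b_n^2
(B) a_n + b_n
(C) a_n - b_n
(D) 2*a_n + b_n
B

Replace a_n by a_{n+1} = b_n and b_n by b_{n+1} = a_n in each option and simplify:
(A) a_n^2 - b_n^2  ->  (b_n)^2 - (a_n)^2 = -a_n^2 + b_n^2   [not conserved]
(B) a_n + b_n  ->  (b_n) + (a_n) = a_n + b_n   [conserved]
(C) a_n - b_n  ->  (b_n) - (a_n) = -a_n + b_n   [not conserved]
(D) 2*a_n + b_n  ->  2*(b_n) + (a_n) = a_n + 2*b_n   [not conserved]

Only (B) a_n + b_n returns to itself after one step, so it is the conserved quantity.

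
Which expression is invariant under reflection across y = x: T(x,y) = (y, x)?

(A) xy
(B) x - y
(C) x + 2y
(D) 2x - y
A

The map is reflection across y = x: T(x,y) = (y, x).
Substitute the transformed coordinates into each option and compare with the original:
(A) xy  ->  (y)(x) = xy   [equals xy: invariant]
(B) x - y  ->  (y) - (x) = -x + y   [differs from x - y: not invariant]
(C) x + 2y  ->  (y) + 2(x) = 2x + y   [differs from x + 2y: not invariant]
(D) 2x - y  ->  2(y) - (x) = -x + 2y   [differs from 2x - y: not invariant]

Only option (A), xy, is unchanged by the transformation.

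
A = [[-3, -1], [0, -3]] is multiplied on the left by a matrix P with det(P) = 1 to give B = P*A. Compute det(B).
9

By the multiplicative property of determinants, det(B) = det(P*A) = det(P) * det(A) = det(A),
so the determinant is invariant under multiplication by any determinant-1 matrix; we just need det(A).

det(A) = (-3)(-3) - (-1)(0) = 9 - 0 = 9

Therefore det(B) = 1 * 9 = 9.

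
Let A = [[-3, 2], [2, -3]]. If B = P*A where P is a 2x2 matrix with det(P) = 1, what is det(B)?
5

By the multiplicative property of determinants, det(B) = det(P*A) = det(P) * det(A) = det(A),
so the determinant is invariant under multiplication by any determinant-1 matrix; we just need det(A).

det(A) = (-3)(-3) - (2)(2) = 9 - 4 = 5

Therefore det(B) = 1 * 5 = 5.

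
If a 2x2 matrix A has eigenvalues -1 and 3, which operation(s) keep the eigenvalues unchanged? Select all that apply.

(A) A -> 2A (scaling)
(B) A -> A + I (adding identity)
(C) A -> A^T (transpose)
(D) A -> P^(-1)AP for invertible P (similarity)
C and D

Eigenvalues are preserved by:
1. Similarity transformations: A -> P^(-1)AP (same characteristic polynomial)
2. Transpose: A^T has the same eigenvalues as A

Eigenvalues are NOT preserved by:
- Adding identity: eigenvalues become -1+1, 3+1
- Scaling: eigenvalues become -2, 6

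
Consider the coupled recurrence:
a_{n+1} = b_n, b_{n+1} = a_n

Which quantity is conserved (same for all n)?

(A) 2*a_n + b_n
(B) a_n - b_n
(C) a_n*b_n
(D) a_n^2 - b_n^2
C

Replace a_n by a_{n+1} = b_n and b_n by b_{n+1} = a_n in each option and simplify:
(A) 2*a_n + b_n  ->  2*(b_n) + (a_n) = a_n + 2*b_n   [not conserved]
(B) a_n - b_n  ->  (b_n) - (a_n) = -a_n + b_n   [not conserved]
(C) a_n*b_n  ->  (b_n)*(a_n) = a_n*b_n   [conserved]
(D) a_n^2 - b_n^2  ->  (b_n)^2 - (a_n)^2 = -a_n^2 + b_n^2   [not conserved]

Only (C) a_n*b_n returns to itself after one step, so it is the conserved quantity.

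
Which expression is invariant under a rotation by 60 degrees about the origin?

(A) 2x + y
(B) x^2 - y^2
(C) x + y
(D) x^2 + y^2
D

A rotation by 60 degrees sends (x, y) to (x/2 - sqrt(3)y/2, sqrt(3)x/2 + y/2).
Substitute the transformed coordinates into each option and compare with the original:
(A) 2x + y  ->  2(x/2 - sqrt(3)y/2) + (sqrt(3)x/2 + y/2) = sqrt(3)x/2 + x - sqrt(3)y + y/2   [differs from 2x + y: not invariant]
(B) x^2 - y^2  ->  (x/2 - sqrt(3)y/2)^2 - (sqrt(3)x/2 + y/2)^2 = -x^2/2 - sqrt(3)xy + y^2/2   [differs from x^2 - y^2: not invariant]
(C) x + y  ->  (x/2 - sqrt(3)y/2) + (sqrt(3)x/2 + y/2) = x/2 + sqrt(3)x/2 - sqrt(3)y/2 + y/2   [differs from x + y: not invariant]
(D) x^2 + y^2  ->  (x/2 - sqrt(3)y/2)^2 + (sqrt(3)x/2 + y/2)^2 = x^2 + y^2   [equals x^2 + y^2: invariant]

Only option (D), x^2 + y^2, is unchanged by the transformation.
Geometrically, x^2 + y^2 is the squared distance from the origin, which every rotation about the origin preserves.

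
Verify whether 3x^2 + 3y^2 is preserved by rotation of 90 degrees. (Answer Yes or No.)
Yes

Applying rotation by 90 degrees: x' = x*cos(90 degrees) - y*sin(90 degrees) = -y, y' = x*sin(90 degrees) + y*cos(90 degrees) = x

Substituting into 3x^2 + 3y^2:
3(-y)^2 + 3(x)^2
= 3x^2 + 3y^2

This equals the original expression 3x^2 + 3y^2, so it IS invariant.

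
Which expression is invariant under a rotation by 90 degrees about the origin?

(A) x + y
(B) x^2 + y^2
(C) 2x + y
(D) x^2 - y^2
B

A rotation by 90 degrees sends (x, y) to (-y, x).
Substitute the transformed coordinates into each option and compare with the original:
(A) x + y  ->  (-y) + (x) = x - y   [differs from x + y: not invariant]
(B) x^2 + y^2  ->  (-y)^2 + (x)^2 = x^2 + y^2   [equals x^2 + y^2: invariant]
(C) 2x + y  ->  2(-y) + (x) = x - 2y   [differs from 2x + y: not invariant]
(D) x^2 - y^2  ->  (-y)^2 - (x)^2 = -x^2 + y^2   [differs from x^2 - y^2: not invariant]

Only option (B), x^2 + y^2, is unchanged by the transformation.
Geometrically, x^2 + y^2 is the squared distance from the origin, which every rotation about the origin preserves.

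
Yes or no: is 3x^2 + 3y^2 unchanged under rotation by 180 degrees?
Yes

Applying rotation by 180 degrees: x' = x*cos(180 degrees) - y*sin(180 degrees) = -x, y' = x*sin(180 degrees) + y*cos(180 degrees) = -y

Substituting into 3x^2 + 3y^2:
3(-x)^2 + 3(-y)^2
= 3x^2 + 3y^2

This equals the original expression 3x^2 + 3y^2, so it IS invariant.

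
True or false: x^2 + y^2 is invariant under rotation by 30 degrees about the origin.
True

Applying rotation by 30 degrees: x' = x*cos(30 degrees) - y*sin(30 degrees) = sqrt(3)x/2 - y/2, y' = x*sin(30 degrees) + y*cos(30 degrees) = x/2 + sqrt(3)y/2

Substituting into x^2 + y^2:
(sqrt(3)x/2 - y/2)^2 + (x/2 + sqrt(3)y/2)^2
= x^2 + y^2

This equals the original expression x^2 + y^2, so it IS invariant.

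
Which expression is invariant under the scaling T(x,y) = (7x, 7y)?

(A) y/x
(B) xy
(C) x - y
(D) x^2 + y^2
A

Under the uniform scaling T(x,y) = (7x, 7y):
Substitute the transformed coordinates into each option and compare with the original:
(A) y/x  ->  (7y)/(7x) = y/x   [equals y/x: invariant]
(B) xy  ->  (7x)(7y) = 49xy   [differs from xy: not invariant]
(C) x - y  ->  (7x) - (7y) = 7x - 7y   [differs from x - y: not invariant]
(D) x^2 + y^2  ->  (7x)^2 + (7y)^2 = 49x^2 + 49y^2   [differs from x^2 + y^2: not invariant]

Only option (A), y/x, is unchanged by the transformation.
The common factor 7 cancels in a ratio of coordinates, while sums, products and sums of squares pick up factors of 7 or 49.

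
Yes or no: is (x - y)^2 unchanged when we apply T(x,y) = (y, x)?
Yes

Substitute T(x,y) = (y, x) into the expression and compare with the original.

Original: (x - y)^2
After applying T: ((y) - (x))^2 = x^2 - 2xy + y^2

This is identical to the original (x - y)^2, so the expression is invariant.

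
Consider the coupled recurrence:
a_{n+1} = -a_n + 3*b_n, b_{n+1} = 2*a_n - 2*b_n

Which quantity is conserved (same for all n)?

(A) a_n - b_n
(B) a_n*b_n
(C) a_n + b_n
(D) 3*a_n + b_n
C

Replace a_n by a_{n+1} = -a_n + 3*b_n and b_n by b_{n+1} = 2*a_n - 2*b_n in each option and simplify:
(A) a_n - b_n  ->  (-a_n + 3*b_n) - (2*a_n - 2*b_n) = -3*a_n + 5*b_n   [not conserved]
(B) a_n*b_n  ->  (-a_n + 3*b_n)*(2*a_n - 2*b_n) = -2*a_n^2 + 8*a_n*b_n - 6*b_n^2   [not conserved]
(C) a_n + b_n  ->  (-a_n + 3*b_n) + (2*a_n - 2*b_n) = a_n + b_n   [conserved]
(D) 3*a_n + b_n  ->  3*(-a_n + 3*b_n) + (2*a_n - 2*b_n) = -a_n + 7*b_n   [not conserved]

Only (C) a_n + b_n returns to itself after one step, so it is the conserved quantity.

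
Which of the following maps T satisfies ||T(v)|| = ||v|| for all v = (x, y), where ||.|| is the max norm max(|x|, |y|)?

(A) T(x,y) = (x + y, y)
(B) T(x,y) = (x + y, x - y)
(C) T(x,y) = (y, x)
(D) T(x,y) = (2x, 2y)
C

A transformation preserves a norm if ||T(v)|| = ||v|| for every v; a single vector where the norm changes rules an option out.

(A) T(x,y) = (x + y, y): v = (1, 1) has norm max(|1|, |1|) = 1, but T(v) = (2, 1) has norm 2 -- not preserved.
(B) T(x,y) = (x + y, x - y): v = (1, 1) has norm max(|1|, |1|) = 1, but T(v) = (2, 0) has norm 2 -- not preserved.
(C) T(x,y) = (y, x): preserves the norm -- it only permutes the coordinates and/or flips signs, which leaves max(|x|, |y|) unchanged.
(D) T(x,y) = (2x, 2y): v = (1, 0) has norm max(|1|, |0|) = 1, but T(v) = (2, 0) has norm 2 -- not preserved.

Therefore the answer is (C).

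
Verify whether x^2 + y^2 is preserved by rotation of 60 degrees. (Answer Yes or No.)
Yes

Applying rotation by 60 degrees: x' = x*cos(60 degrees) - y*sin(60 degrees) = x/2 - sqrt(3)y/2, y' = x*sin(60 degrees) + y*cos(60 degrees) = sqrt(3)x/2 + y/2

Substituting into x^2 + y^2:
(x/2 - sqrt(3)y/2)^2 + (sqrt(3)x/2 + y/2)^2
= x^2 + y^2

This equals the original expression x^2 + y^2, so it IS invariant.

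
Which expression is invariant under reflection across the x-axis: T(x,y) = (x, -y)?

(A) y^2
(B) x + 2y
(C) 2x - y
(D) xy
A

The map is reflection across the x-axis: T(x,y) = (x, -y).
Substitute the transformed coordinates into each option and compare with the original:
(A) y^2  ->  (-y)^2 = y^2   [equals y^2: invariant]
(B) x + 2y  ->  (x) + 2(-y) = x - 2y   [differs from x + 2y: not invariant]
(C) 2x - y  ->  2(x) - (-y) = 2x + y   [differs from 2x - y: not invariant]
(D) xy  ->  (x)(-y) = -xy   [differs from xy: not invariant]

Only option (A), y^2, is unchanged by the transformation.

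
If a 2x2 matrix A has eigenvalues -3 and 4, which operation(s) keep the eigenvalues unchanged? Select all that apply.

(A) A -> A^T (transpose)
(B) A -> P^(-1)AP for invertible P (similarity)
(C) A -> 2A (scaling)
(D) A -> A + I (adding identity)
A and B

Eigenvalues are preserved by:
1. Similarity transformations: A -> P^(-1)AP (same characteristic polynomial)
2. Transpose: A^T has the same eigenvalues as A

Eigenvalues are NOT preserved by:
- Adding identity: eigenvalues become -3+1, 4+1
- Scaling: eigenvalues become -6, 8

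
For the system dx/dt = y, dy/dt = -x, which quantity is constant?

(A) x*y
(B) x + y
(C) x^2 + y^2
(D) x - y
C

A first integral I satisfies dI/dt = 0 along every solution. Differentiate each option and use the equation of motion:
(A) d/dt[x*y] = (dx/dt)y + x(dy/dt) = y^2 - x^2, not identically 0
(B) d/dt[x + y] = y + (-x) = y - x, not identically 0
(C) d/dt[x^2 + y^2] = 2x*dx/dt + 2y*dy/dt = 2x*y + 2y*(-x) = 0
(D) d/dt[x - y] = y - (-x) = x + y, not identically 0

Only (C) has zero time-derivative. So x^2 + y^2 (the squared radius; trajectories are circles) is the conserved quantity.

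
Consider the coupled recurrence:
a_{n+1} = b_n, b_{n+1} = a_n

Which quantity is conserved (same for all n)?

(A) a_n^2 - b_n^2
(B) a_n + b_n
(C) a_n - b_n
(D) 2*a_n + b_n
B

Replace a_n by a_{n+1} = b_n and b_n by b_{n+1} = a_n in each option and simplify:
(A) a_n^2 - b_n^2  ->  (b_n)^2 - (a_n)^2 = -a_n^2 + b_n^2   [not conserved]
(B) a_n + b_n  ->  (b_n) + (a_n) = a_n + b_n   [conserved]
(C) a_n - b_n  ->  (b_n) - (a_n) = -a_n + b_n   [not conserved]
(D) 2*a_n + b_n  ->  2*(b_n) + (a_n) = a_n + 2*b_n   [not conserved]

Only (B) a_n + b_n returns to itself after one step, so it is the conserved quantity.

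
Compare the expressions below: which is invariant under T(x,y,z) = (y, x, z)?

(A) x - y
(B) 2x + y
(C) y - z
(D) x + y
D

Apply T(x,y,z) = (y, x, z) to each option, i.e. replace (x, y, z) by the transformed coordinates.
Substitute the transformed coordinates into each option and compare with the original:
(A) x - y  ->  (y) - (x) = -x + y   [differs from x - y: not invariant]
(B) 2x + y  ->  2(y) + (x) = x + 2y   [differs from 2x + y: not invariant]
(C) y - z  ->  (x) - (z) = x - z   [differs from y - z: not invariant]
(D) x + y  ->  (y) + (x) = x + y   [equals x + y: invariant]

Only option (D), x + y, is unchanged by the transformation.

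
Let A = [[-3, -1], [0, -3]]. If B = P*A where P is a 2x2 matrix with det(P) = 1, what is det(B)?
9

By the multiplicative property of determinants, det(B) = det(P*A) = det(P) * det(A) = det(A),
so the determinant is invariant under multiplication by any determinant-1 matrix; we just need det(A).

det(A) = (-3)(-3) - (-1)(0) = 9 - 0 = 9

Therefore det(B) = 1 * 9 = 9.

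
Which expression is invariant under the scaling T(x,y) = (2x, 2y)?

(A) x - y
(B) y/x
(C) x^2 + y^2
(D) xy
B

Under the uniform scaling T(x,y) = (2x, 2y):
Substitute the transformed coordinates into each option and compare with the original:
(A) x - y  ->  (2x) - (2y) = 2x - 2y   [differs from x - y: not invariant]
(B) y/x  ->  (2y)/(2x) = y/x   [equals y/x: invariant]
(C) x^2 + y^2  ->  (2x)^2 + (2y)^2 = 4x^2 + 4y^2   [differs from x^2 + y^2: not invariant]
(D) xy  ->  (2x)(2y) = 4xy   [differs from xy: not invariant]

Only option (B), y/x, is unchanged by the transformation.
The common factor 2 cancels in a ratio of coordinates, while sums, products and sums of squares pick up factors of 2 or 4.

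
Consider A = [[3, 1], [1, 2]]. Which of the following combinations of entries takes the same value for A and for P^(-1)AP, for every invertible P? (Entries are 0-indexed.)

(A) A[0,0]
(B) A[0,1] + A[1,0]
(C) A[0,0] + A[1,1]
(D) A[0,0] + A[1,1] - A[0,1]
C

A[0,0] + A[1,1] is the trace of A. By the cyclic property of the trace, tr(P^(-1)AP) = tr(APP^(-1)) = tr(A), so it is the same for every matrix similar to A.

The other combinations are not similarity invariants. For example, take P = [[1, 1], [1, 2]] (det P = 1), so P^(-1) = [[2, -1], [-1, 1]] and
B = P^(-1)AP = [[5, 5], [-1, 0]].
Evaluating each option on A and on B:
(A) A[0,0]: 3 for A, 5 for B -> changes
(B) A[0,1] + A[1,0]: 2 for A, 4 for B -> changes
(C) A[0,0] + A[1,1]: 5 for A, 5 for B -> unchanged
(D) A[0,0] + A[1,1] - A[0,1]: 4 for A, 0 for B -> changes

Only (C) A[0,0] + A[1,1] = 5 survives (and it does so for every P, not just this one), so it is the invariant.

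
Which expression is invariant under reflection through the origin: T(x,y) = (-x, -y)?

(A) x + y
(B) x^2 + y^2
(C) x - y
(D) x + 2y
B

The map is reflection through the origin: T(x,y) = (-x, -y).
Substitute the transformed coordinates into each option and compare with the original:
(A) x + y  ->  (-x) + (-y) = -x - y   [differs from x + y: not invariant]
(B) x^2 + y^2  ->  (-x)^2 + (-y)^2 = x^2 + y^2   [equals x^2 + y^2: invariant]
(C) x - y  ->  (-x) - (-y) = -x + y   [differs from x - y: not invariant]
(D) x + 2y  ->  (-x) + 2(-y) = -x - 2y   [differs from x + 2y: not invariant]

Only option (B), x^2 + y^2, is unchanged by the transformation.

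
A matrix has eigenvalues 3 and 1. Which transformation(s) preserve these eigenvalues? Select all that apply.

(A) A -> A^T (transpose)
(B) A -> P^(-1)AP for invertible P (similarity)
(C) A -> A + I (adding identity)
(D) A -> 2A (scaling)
A and B

Eigenvalues are preserved by:
1. Similarity transformations: A -> P^(-1)AP (same characteristic polynomial)
2. Transpose: A^T has the same eigenvalues as A

Eigenvalues are NOT preserved by:
- Adding identity: eigenvalues become 3+1, 1+1
- Scaling: eigenvalues become 6, 2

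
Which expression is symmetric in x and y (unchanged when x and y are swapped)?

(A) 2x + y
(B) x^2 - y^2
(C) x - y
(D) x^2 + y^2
D

A symmetric expression is unchanged when the variables are permuted; here the transformation to test is the swap (x, y) -> (y, x).
Substitute the transformed coordinates into each option and compare with the original:
(A) 2x + y  ->  2(y) + (x) = x + 2y   [differs from 2x + y: not invariant]
(B) x^2 - y^2  ->  (y)^2 - (x)^2 = -x^2 + y^2   [differs from x^2 - y^2: not invariant]
(C) x - y  ->  (y) - (x) = -x + y   [differs from x - y: not invariant]
(D) x^2 + y^2  ->  (y)^2 + (x)^2 = x^2 + y^2   [equals x^2 + y^2: invariant]

Only option (D), x^2 + y^2, is unchanged by the transformation.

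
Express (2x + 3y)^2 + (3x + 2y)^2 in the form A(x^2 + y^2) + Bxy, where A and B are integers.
13(x^2 + y^2) + 24xy

Expanding: (2x + 3y)^2 = 4x^2 + 12xy + 9y^2
(3x + 2y)^2 = 9x^2 + 12xy + 4y^2
Sum = (4+9)(x^2+y^2) + 24xy = 13(x^2 + y^2) + 24xy
This is symmetric in x and y.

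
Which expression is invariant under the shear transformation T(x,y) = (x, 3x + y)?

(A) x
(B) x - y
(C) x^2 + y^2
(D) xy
A

Under the shear T(x,y) = (x, 3x + y):
Substitute the transformed coordinates into each option and compare with the original:
(A) x  ->  (x) = x   [equals x: invariant]
(B) x - y  ->  (x) - (3x + y) = -2x - y   [differs from x - y: not invariant]
(C) x^2 + y^2  ->  (x)^2 + (3x + y)^2 = 10x^2 + 6xy + y^2   [differs from x^2 + y^2: not invariant]
(D) xy  ->  (x)(3x + y) = 3x^2 + xy   [differs from xy: not invariant]

Only option (A), x, is unchanged by the transformation.
A vertical shear moves points parallel to the y-axis, so the x-coordinate (and any function of x alone) is unchanged.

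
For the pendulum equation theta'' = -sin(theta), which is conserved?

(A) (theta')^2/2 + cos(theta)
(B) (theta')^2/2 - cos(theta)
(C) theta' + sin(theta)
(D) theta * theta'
B

A first integral I satisfies dI/dt = 0 along every solution. Differentiate each option and use the equation of motion:
(A) d/dt[(theta')^2/2 + cos(theta)] = theta' theta'' - sin(theta) theta' = -2 theta' sin(theta), not identically 0
(B) d/dt[(theta')^2/2 - cos(theta)] = theta' theta'' + sin(theta) theta' = theta'(-sin(theta)) + theta' sin(theta) = 0
(C) d/dt[theta' + sin(theta)] = theta'' + cos(theta) theta' = -sin(theta) + theta' cos(theta), not identically 0
(D) d/dt[theta * theta'] = (theta')^2 + theta theta'' = (theta')^2 - theta sin(theta), not identically 0

Only (B) has zero time-derivative. This is the total energy: kinetic (theta')^2/2 plus potential -cos(theta).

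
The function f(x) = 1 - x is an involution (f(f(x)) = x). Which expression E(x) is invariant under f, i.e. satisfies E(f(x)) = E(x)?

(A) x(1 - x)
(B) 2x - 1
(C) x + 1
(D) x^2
A

Replace x by f(x) = 1 - x in each option and simplify. As a quick numerical cross-check, also compare E(3) with E(f(3)) = E(-2).

(A) x(1 - x)  ->  (1 - x)(1 - (1 - x)), which simplifies back to x(1 - x); check: E(3) = -6, E(-2) = -6.   [invariant]
(B) 2x - 1  ->  2(1 - x) - 1 = 1 - 2x; check: E(3) = 5 but E(-2) = -5.   [not invariant]
(C) x + 1  ->  (1 - x) + 1 = 2 - x; check: E(3) = 4 but E(-2) = -1.   [not invariant]
(D) x^2  ->  (1 - x)^2 = (x - 1)^2; check: E(3) = 9 but E(-2) = 4.   [not invariant]

Only (A) is unchanged. E is symmetric under swapping x with f(x) = 1 - x, which is exactly what an involution does.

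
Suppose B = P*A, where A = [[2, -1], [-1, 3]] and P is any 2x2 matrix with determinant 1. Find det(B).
5

By the multiplicative property of determinants, det(B) = det(P*A) = det(P) * det(A) = det(A),
so the determinant is invariant under multiplication by any determinant-1 matrix; we just need det(A).

det(A) = (2)(3) - (-1)(-1) = 6 - 1 = 5

Therefore det(B) = 1 * 5 = 5.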